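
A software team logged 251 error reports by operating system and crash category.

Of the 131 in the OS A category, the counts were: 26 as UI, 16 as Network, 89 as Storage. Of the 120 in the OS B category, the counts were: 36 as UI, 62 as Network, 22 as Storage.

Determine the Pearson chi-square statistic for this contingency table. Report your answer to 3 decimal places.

Row totals: 131, 120. Column totals: 62, 78, 111. Grand total N = 251.
Expected counts (row total × column total / N):
  OS A, UI: 131×62/251 = 32.35857
  OS A, Network: 131×78/251 = 40.70916
  OS A, Storage: 131×111/251 = 57.93227
  OS B, UI: 120×62/251 = 29.64143
  OS B, Network: 120×78/251 = 37.29084
  OS B, Storage: 120×111/251 = 53.06773
Contributions (O − E)²/E:
  (26 − 32.35857)²/32.35857 = 1.2495
  (16 − 40.70916)²/40.70916 = 14.9977
  (89 − 57.93227)²/57.93227 = 16.6609
  (36 − 29.64143)²/29.64143 = 1.3640
  (62 − 37.29084)²/37.29084 = 16.3725
  (22 − 53.06773)²/53.06773 = 18.1882
χ² = 1.2495 + 14.9977 + 16.6609 + 1.3640 + 16.3725 + 18.1882 = 68.833

68.833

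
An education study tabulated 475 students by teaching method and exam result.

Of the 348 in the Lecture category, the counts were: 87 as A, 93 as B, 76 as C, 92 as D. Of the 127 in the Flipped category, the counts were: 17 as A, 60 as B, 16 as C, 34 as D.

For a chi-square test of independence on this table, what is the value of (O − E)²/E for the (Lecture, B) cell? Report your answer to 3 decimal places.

3.252

Row total (Lecture) = 348; column total (B) = 153; N = 475.
Expected count E = 348 × 153 / 475 = 112.0926.
Contribution = (O − E)²/E = (93 − 112.0926)² / 112.0926 = 3.252.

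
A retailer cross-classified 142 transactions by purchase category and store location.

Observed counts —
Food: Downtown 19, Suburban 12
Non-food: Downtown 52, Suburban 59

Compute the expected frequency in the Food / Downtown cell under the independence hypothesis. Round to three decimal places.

Row total (Food) = 31; column total (Downtown) = 71; grand total N = 142.
Expected count = (row total × column total) / N = 31 × 71 / 142 = 15.500.

15.500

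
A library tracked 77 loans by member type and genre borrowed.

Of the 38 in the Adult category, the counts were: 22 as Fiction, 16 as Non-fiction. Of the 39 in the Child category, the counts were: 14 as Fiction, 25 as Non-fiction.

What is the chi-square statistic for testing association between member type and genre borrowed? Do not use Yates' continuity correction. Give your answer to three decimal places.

3.741

Row totals: 38, 39. Column totals: 36, 41. Grand total N = 77.
Expected counts (row total × column total / N):
  Adult, Fiction: 38×36/77 = 17.7662
  Adult, Non-fiction: 38×41/77 = 20.2338
  Child, Fiction: 39×36/77 = 18.2338
  Child, Non-fiction: 39×41/77 = 20.7662
Contributions (O − E)²/E:
  (22 − 17.7662)²/17.7662 = 1.0089
  (16 − 20.2338)²/20.2338 = 0.8859
  (14 − 18.2338)²/18.2338 = 0.9831
  (25 − 20.7662)²/20.7662 = 0.8632
χ² = 1.0089 + 0.8859 + 0.9831 + 0.8632 = 3.741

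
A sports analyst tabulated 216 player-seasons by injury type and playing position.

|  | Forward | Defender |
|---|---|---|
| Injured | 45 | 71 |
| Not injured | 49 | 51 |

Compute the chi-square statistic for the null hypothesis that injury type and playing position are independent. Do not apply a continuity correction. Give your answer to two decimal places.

Row totals: 116, 100. Column totals: 94, 122. Grand total N = 216.
Expected counts (row total × column total / N):
  Injured, Forward: 116×94/216 = 50.481
  Injured, Defender: 116×122/216 = 65.519
  Not injured, Forward: 100×94/216 = 43.519
  Not injured, Defender: 100×122/216 = 56.481
Contributions (O − E)²/E:
  (45 − 50.481)²/50.481 = 0.5951
  (71 − 65.519)²/65.519 = 0.4585
  (49 − 43.519)²/43.519 = 0.6903
  (51 − 56.481)²/56.481 = 0.5319
χ² = 0.5951 + 0.4585 + 0.6903 + 0.5319 = 2.28

2.28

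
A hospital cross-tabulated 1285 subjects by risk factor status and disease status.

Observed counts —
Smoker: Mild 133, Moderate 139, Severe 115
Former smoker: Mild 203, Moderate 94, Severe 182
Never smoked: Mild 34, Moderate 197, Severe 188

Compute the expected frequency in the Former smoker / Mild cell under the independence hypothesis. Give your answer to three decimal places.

137.922

Row total (Former smoker) = 479; column total (Mild) = 370; grand total N = 1285.
Expected count = (row total × column total) / N = 479 × 370 / 1285 = 137.922.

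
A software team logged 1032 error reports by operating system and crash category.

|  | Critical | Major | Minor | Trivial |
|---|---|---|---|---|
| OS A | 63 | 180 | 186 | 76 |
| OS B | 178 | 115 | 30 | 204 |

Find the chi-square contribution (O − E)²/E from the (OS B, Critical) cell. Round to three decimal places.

Row total (OS B) = 527; column total (Critical) = 241; N = 1032.
Expected count E = 527 × 241 / 1032 = 123.06880.
Contribution = (O − E)²/E = (178 − 123.06880)² / 123.06880 = 24.518.

24.518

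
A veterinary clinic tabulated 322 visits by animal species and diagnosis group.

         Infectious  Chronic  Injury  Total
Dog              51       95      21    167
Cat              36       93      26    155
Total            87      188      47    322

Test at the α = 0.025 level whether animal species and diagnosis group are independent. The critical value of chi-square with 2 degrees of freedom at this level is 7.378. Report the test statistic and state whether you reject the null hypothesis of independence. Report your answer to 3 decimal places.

Grand total N = 322.
Expected counts (row total × column total / N):
  Dog, Infectious: 167×87/322 = 45.1211
  Dog, Chronic: 167×188/322 = 97.5031
  Dog, Injury: 167×47/322 = 24.3758
  Cat, Infectious: 155×87/322 = 41.8789
  Cat, Chronic: 155×188/322 = 90.4969
  Cat, Injury: 155×47/322 = 22.6242
Contributions (O − E)²/E:
  (51 − 45.1211)²/45.1211 = 0.7660
  (95 − 97.5031)²/97.5031 = 0.0643
  (21 − 24.3758)²/24.3758 = 0.4675
  (36 − 41.8789)²/41.8789 = 0.8253
  (93 − 90.4969)²/90.4969 = 0.0692
  (26 − 22.6242)²/22.6242 = 0.5037
χ² = 0.7660 + 0.0643 + 0.4675 + 0.8253 + 0.0692 + 0.5037 = 2.696
df = (2−1)(3−1) = 2. Since 2.696 < 7.378, fail to reject the null hypothesis of independence at α = 0.025.

2.696; fail to reject H₀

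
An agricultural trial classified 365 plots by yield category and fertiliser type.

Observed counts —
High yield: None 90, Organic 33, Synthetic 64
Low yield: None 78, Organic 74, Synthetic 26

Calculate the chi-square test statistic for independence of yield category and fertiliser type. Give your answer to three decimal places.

32.410

Row totals: 187, 178. Column totals: 168, 107, 90. Grand total N = 365.
Expected counts (row total × column total / N):
  High yield, None: 187×168/365 = 86.07123
  High yield, Organic: 187×107/365 = 54.81918
  High yield, Synthetic: 187×90/365 = 46.10959
  Low yield, None: 178×168/365 = 81.92877
  Low yield, Organic: 178×107/365 = 52.18082
  Low yield, Synthetic: 178×90/365 = 43.89041
Contributions (O − E)²/E:
  (90 − 86.07123)²/86.07123 = 0.1793
  (33 − 54.81918)²/54.81918 = 8.6845
  (64 − 46.10959)²/46.10959 = 6.9414
  (78 − 81.92877)²/81.92877 = 0.1884
  (74 − 52.18082)²/52.18082 = 9.1236
  (26 − 43.89041)²/43.89041 = 7.2924
χ² = 0.1793 + 8.6845 + 6.9414 + 0.1884 + 9.1236 + 7.2924 = 32.410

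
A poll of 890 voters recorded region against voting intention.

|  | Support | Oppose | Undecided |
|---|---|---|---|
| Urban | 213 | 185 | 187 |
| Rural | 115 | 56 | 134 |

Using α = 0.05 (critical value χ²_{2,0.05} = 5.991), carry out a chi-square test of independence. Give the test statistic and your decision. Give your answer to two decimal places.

21.08; reject H₀

Row totals: 585, 305. Column totals: 328, 241, 321. Grand total N = 890.
Expected counts (row total × column total / N):
  Urban, Support: 585×328/890 = 215.596
  Urban, Oppose: 585×241/890 = 158.410
  Urban, Undecided: 585×321/890 = 210.994
  Rural, Support: 305×328/890 = 112.404
  Rural, Oppose: 305×241/890 = 82.590
  Rural, Undecided: 305×321/890 = 110.006
Contributions (O − E)²/E:
  (213 − 215.596)²/215.596 = 0.0313
  (185 − 158.410)²/158.410 = 4.4633
  (187 − 210.994)²/210.994 = 2.7286
  (115 − 112.404)²/112.404 = 0.0600
  (56 − 82.590)²/82.590 = 8.5607
  (134 − 110.006)²/110.006 = 5.2335
χ² = 0.0313 + 4.4633 + 2.7286 + 0.0600 + 8.5607 + 5.2335 = 21.08
df = (2−1)(3−1) = 2. Since 21.08 > 5.991, reject the null hypothesis of independence at α = 0.05.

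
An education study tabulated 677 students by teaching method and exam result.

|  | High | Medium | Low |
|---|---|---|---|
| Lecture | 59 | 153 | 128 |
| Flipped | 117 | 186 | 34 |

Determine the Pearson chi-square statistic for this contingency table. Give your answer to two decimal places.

76.86

Row totals: 340, 337. Column totals: 176, 339, 162. Grand total N = 677.
Expected counts (row total × column total / N):
  Lecture, High: 340×176/677 = 88.390
  Lecture, Medium: 340×339/677 = 170.251
  Lecture, Low: 340×162/677 = 81.359
  Flipped, High: 337×176/677 = 87.610
  Flipped, Medium: 337×339/677 = 168.749
  Flipped, Low: 337×162/677 = 80.641
Contributions (O − E)²/E:
  (59 − 88.390)²/88.390 = 9.7723
  (153 − 170.251)²/170.251 = 1.7480
  (128 − 81.359)²/81.359 = 26.7381
  (117 − 87.610)²/87.610 = 9.8593
  (186 − 168.749)²/168.749 = 1.7635
  (34 − 80.641)²/80.641 = 26.9761
χ² = 9.7723 + 1.7480 + 26.7381 + 9.8593 + 1.7635 + 26.9761 = 76.86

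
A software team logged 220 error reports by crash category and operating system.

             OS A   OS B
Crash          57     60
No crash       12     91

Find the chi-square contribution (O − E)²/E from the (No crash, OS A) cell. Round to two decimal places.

12.76

Row total (No crash) = 103; column total (OS A) = 69; N = 220.
Expected count E = 103 × 69 / 220 = 32.305.
Contribution = (O − E)²/E = (12 − 32.305)² / 32.305 = 12.76.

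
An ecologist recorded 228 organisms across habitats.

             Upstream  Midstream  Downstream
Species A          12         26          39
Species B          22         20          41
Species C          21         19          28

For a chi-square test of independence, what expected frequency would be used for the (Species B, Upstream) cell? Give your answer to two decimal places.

Row total (Species B) = 83; column total (Upstream) = 55; grand total N = 228.
Expected count = (row total × column total) / N = 83 × 55 / 228 = 20.02.

20.02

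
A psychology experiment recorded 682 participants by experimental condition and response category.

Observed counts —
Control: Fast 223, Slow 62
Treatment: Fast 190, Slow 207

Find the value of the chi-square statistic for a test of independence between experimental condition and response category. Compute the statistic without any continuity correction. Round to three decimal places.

Row totals: 285, 397. Column totals: 413, 269. Grand total N = 682.
Expected counts (row total × column total / N):
  Control, Fast: 285×413/682 = 172.5880
  Control, Slow: 285×269/682 = 112.4120
  Treatment, Fast: 397×413/682 = 240.4120
  Treatment, Slow: 397×269/682 = 156.5880
Contributions (O − E)²/E:
  (223 − 172.5880)²/172.5880 = 14.7251
  (62 − 112.4120)²/112.4120 = 22.6076
  (190 − 240.4120)²/240.4120 = 10.5709
  (207 − 156.5880)²/156.5880 = 16.2297
χ² = 14.7251 + 22.6076 + 10.5709 + 16.2297 = 64.133

64.133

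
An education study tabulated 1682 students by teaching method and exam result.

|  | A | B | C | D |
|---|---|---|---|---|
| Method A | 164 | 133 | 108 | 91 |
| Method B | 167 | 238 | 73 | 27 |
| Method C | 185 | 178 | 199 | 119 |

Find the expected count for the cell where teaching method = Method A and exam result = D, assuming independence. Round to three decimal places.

69.888

Row total (Method A) = 496; column total (D) = 237; grand total N = 1682.
Expected count = (row total × column total) / N = 496 × 237 / 1682 = 69.888.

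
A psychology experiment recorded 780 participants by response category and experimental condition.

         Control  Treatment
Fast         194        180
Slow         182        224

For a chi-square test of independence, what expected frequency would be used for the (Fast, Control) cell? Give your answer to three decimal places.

180.287

Row total (Fast) = 374; column total (Control) = 376; grand total N = 780.
Expected count = (row total × column total) / N = 374 × 376 / 780 = 180.287.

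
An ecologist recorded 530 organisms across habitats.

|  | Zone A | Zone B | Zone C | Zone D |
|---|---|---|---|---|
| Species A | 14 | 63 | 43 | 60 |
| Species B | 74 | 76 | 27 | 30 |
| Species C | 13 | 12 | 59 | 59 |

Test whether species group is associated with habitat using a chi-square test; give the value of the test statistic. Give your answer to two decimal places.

129.48

Row totals: 180, 207, 143. Column totals: 101, 151, 129, 149. Grand total N = 530.
Expected counts (row total × column total / N):
  Species A, Zone A: 180×101/530 = 34.302
  Species A, Zone B: 180×151/530 = 51.283
  Species A, Zone C: 180×129/530 = 43.811
  Species A, Zone D: 180×149/530 = 50.604
  Species B, Zone A: 207×101/530 = 39.447
  Species B, Zone B: 207×151/530 = 58.975
  Species B, Zone C: 207×129/530 = 50.383
  Species B, Zone D: 207×149/530 = 58.194
  Species C, Zone A: 143×101/530 = 27.251
  Species C, Zone B: 143×151/530 = 40.742
  Species C, Zone C: 143×129/530 = 34.806
  Species C, Zone D: 143×149/530 = 40.202
Contributions (O − E)²/E:
  (14 − 34.302)²/34.302 = 12.0160
  (63 − 51.283)²/51.283 = 2.6771
  (43 − 43.811)²/43.811 = 0.0150
  (60 − 50.604)²/50.604 = 1.7446
  (74 − 39.447)²/39.447 = 30.2662
  (76 − 58.975)²/58.975 = 4.9148
  (27 − 50.383)²/50.383 = 10.8522
  (30 − 58.194)²/58.194 = 13.6595
  (13 − 27.251)²/27.251 = 7.4526
  (12 − 40.742)²/40.742 = 20.2764
  (59 − 34.806)²/34.806 = 16.8175
  (59 − 40.202)²/40.202 = 8.7897
χ² = 12.0160 + 2.6771 + 0.0150 + 1.7446 + 30.2662 + 4.9148 + 10.8522 + 13.6595 + 7.4526 + 20.2764 + 16.8175 + 8.7897 = 129.48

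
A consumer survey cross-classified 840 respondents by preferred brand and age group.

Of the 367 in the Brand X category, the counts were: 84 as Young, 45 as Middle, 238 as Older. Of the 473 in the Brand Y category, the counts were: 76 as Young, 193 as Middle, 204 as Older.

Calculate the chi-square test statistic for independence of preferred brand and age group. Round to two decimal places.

82.99

Row totals: 367, 473. Column totals: 160, 238, 442. Grand total N = 840.
Expected counts (row total × column total / N):
  Brand X, Young: 367×160/840 = 69.905
  Brand X, Middle: 367×238/840 = 103.983
  Brand X, Older: 367×442/840 = 193.112
  Brand Y, Young: 473×160/840 = 90.095
  Brand Y, Middle: 473×238/840 = 134.017
  Brand Y, Older: 473×442/840 = 248.888
Contributions (O − E)²/E:
  (84 − 69.905)²/69.905 = 2.8420
  (45 − 103.983)²/103.983 = 33.4573
  (238 − 193.112)²/193.112 = 10.4340
  (76 − 90.095)²/90.095 = 2.2051
  (193 − 134.017)²/134.017 = 25.9594
  (204 − 248.888)²/248.888 = 8.0957
χ² = 2.8420 + 33.4573 + 10.4340 + 2.2051 + 25.9594 + 8.0957 = 82.99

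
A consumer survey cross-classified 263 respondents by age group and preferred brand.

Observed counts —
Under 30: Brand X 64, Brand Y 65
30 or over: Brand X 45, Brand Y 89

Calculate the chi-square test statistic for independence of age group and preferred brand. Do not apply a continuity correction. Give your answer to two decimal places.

6.96

Row totals: 129, 134. Column totals: 109, 154. Grand total N = 263.
Expected counts (row total × column total / N):
  Under 30, Brand X: 129×109/263 = 53.464
  Under 30, Brand Y: 129×154/263 = 75.536
  30 or over, Brand X: 134×109/263 = 55.536
  30 or over, Brand Y: 134×154/263 = 78.464
Contributions (O − E)²/E:
  (64 − 53.464)²/53.464 = 2.0763
  (65 − 75.536)²/75.536 = 1.4696
  (45 − 55.536)²/55.536 = 1.9988
  (89 − 78.464)²/78.464 = 1.4148
χ² = 2.0763 + 1.4696 + 1.9988 + 1.4148 = 6.96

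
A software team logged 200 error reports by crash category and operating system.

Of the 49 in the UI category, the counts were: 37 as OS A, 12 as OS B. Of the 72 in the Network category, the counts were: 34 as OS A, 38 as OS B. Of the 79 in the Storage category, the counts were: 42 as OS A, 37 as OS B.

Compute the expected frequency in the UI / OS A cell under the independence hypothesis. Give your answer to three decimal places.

Row total (UI) = 49; column total (OS A) = 113; grand total N = 200.
Expected count = (row total × column total) / N = 49 × 113 / 200 = 27.685.

27.685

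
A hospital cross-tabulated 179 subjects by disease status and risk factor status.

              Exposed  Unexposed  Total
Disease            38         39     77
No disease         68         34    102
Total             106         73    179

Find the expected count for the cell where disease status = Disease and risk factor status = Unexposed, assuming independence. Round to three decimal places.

Row total (Disease) = 77; column total (Unexposed) = 73; grand total N = 179.
Expected count = (row total × column total) / N = 77 × 73 / 179 = 31.402.

31.402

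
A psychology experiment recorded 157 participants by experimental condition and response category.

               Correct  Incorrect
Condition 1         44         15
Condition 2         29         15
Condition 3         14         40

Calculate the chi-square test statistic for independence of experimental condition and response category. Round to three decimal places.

29.735

Row totals: 59, 44, 54. Column totals: 87, 70. Grand total N = 157.
Expected counts (row total × column total / N):
  Condition 1, Correct: 59×87/157 = 32.69427
  Condition 1, Incorrect: 59×70/157 = 26.30573
  Condition 2, Correct: 44×87/157 = 24.38217
  Condition 2, Incorrect: 44×70/157 = 19.61783
  Condition 3, Correct: 54×87/157 = 29.92357
  Condition 3, Incorrect: 54×70/157 = 24.07643
Contributions (O − E)²/E:
  (44 − 32.69427)²/32.69427 = 3.9095
  (15 − 26.30573)²/26.30573 = 4.8590
  (29 − 24.38217)²/24.38217 = 0.8746
  (15 − 19.61783)²/19.61783 = 1.0870
  (14 − 29.92357)²/29.92357 = 8.4736
  (40 − 24.07643)²/24.07643 = 10.5315
χ² = 3.9095 + 4.8590 + 0.8746 + 1.0870 + 8.4736 + 10.5315 = 29.735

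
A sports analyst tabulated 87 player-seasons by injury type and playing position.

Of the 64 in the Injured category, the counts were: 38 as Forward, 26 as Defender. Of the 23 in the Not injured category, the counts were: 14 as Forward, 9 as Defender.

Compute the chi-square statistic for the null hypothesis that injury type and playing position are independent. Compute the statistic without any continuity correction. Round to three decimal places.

Row totals: 64, 23. Column totals: 52, 35. Grand total N = 87.
Expected counts (row total × column total / N):
  Injured, Forward: 64×52/87 = 38.2529
  Injured, Defender: 64×35/87 = 25.7471
  Not injured, Forward: 23×52/87 = 13.7471
  Not injured, Defender: 23×35/87 = 9.2529
Contributions (O − E)²/E:
  (38 − 38.2529)²/38.2529 = 0.0017
  (26 − 25.7471)²/25.7471 = 0.0025
  (14 − 13.7471)²/13.7471 = 0.0047
  (9 − 9.2529)²/9.2529 = 0.0069
χ² = 0.0017 + 0.0025 + 0.0047 + 0.0069 = 0.016

0.016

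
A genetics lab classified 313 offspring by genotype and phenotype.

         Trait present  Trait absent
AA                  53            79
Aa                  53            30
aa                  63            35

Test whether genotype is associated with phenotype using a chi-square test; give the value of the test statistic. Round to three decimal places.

17.610

Row totals: 132, 83, 98. Column totals: 169, 144. Grand total N = 313.
Expected counts (row total × column total / N):
  AA, Trait present: 132×169/313 = 71.2716
  AA, Trait absent: 132×144/313 = 60.7284
  Aa, Trait present: 83×169/313 = 44.8147
  Aa, Trait absent: 83×144/313 = 38.1853
  aa, Trait present: 98×169/313 = 52.9137
  aa, Trait absent: 98×144/313 = 45.0863
Contributions (O − E)²/E:
  (53 − 71.2716)²/71.2716 = 4.6842
  (79 − 60.7284)²/60.7284 = 5.4975
  (53 − 44.8147)²/44.8147 = 1.4950
  (30 − 38.1853)²/38.1853 = 1.7546
  (63 − 52.9137)²/52.9137 = 1.9226
  (35 − 45.0863)²/45.0863 = 2.2564
χ² = 4.6842 + 5.4975 + 1.4950 + 1.7546 + 1.9226 + 2.2564 = 17.610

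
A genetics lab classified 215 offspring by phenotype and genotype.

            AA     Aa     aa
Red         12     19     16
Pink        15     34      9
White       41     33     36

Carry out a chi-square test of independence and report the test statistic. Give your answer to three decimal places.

Row totals: 47, 58, 110. Column totals: 68, 86, 61. Grand total N = 215.
Expected counts (row total × column total / N):
  Red, AA: 47×68/215 = 14.8651
  Red, Aa: 47×86/215 = 18.8000
  Red, aa: 47×61/215 = 13.3349
  Pink, AA: 58×68/215 = 18.3442
  Pink, Aa: 58×86/215 = 23.2000
  Pink, aa: 58×61/215 = 16.4558
  White, AA: 110×68/215 = 34.7907
  White, Aa: 110×86/215 = 44.0000
  White, aa: 110×61/215 = 31.2093
Contributions (O − E)²/E:
  (12 − 14.8651)²/14.8651 = 0.5522
  (19 − 18.8000)²/18.8000 = 0.0021
  (16 − 13.3349)²/13.3349 = 0.5326
  (15 − 18.3442)²/18.3442 = 0.6097
  (34 − 23.2000)²/23.2000 = 5.0276
  (9 − 16.4558)²/16.4558 = 3.3781
  (41 − 34.7907)²/34.7907 = 1.1082
  (33 − 44.0000)²/44.0000 = 2.7500
  (36 − 31.2093)²/31.2093 = 0.7354
χ² = 0.5522 + 0.0021 + 0.5326 + 0.6097 + 5.0276 + 3.3781 + 1.1082 + 2.7500 + 0.7354 = 14.696

14.696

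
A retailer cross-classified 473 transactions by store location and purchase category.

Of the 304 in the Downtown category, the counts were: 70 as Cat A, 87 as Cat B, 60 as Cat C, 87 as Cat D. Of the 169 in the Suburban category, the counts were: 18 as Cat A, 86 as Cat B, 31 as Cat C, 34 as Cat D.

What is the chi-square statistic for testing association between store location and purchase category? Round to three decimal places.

26.846

Row totals: 304, 169. Column totals: 88, 173, 91, 121. Grand total N = 473.
Expected counts (row total × column total / N):
  Downtown, Cat A: 304×88/473 = 56.5581
  Downtown, Cat B: 304×173/473 = 111.1882
  Downtown, Cat C: 304×91/473 = 58.4863
  Downtown, Cat D: 304×121/473 = 77.7674
  Suburban, Cat A: 169×88/473 = 31.4419
  Suburban, Cat B: 169×173/473 = 61.8118
  Suburban, Cat C: 169×91/473 = 32.5137
  Suburban, Cat D: 169×121/473 = 43.2326
Contributions (O − E)²/E:
  (70 − 56.5581)²/56.5581 = 3.1947
  (87 − 111.1882)²/111.1882 = 5.2620
  (60 − 58.4863)²/58.4863 = 0.0392
  (87 − 77.7674)²/77.7674 = 1.0961
  (18 − 31.4419)²/31.4419 = 5.7466
  (86 − 61.8118)²/61.8118 = 9.4653
  (31 − 32.5137)²/32.5137 = 0.0705
  (34 − 43.2326)²/43.2326 = 1.9717
χ² = 3.1947 + 5.2620 + 0.0392 + 1.0961 + 5.7466 + 9.4653 + 0.0705 + 1.9717 = 26.846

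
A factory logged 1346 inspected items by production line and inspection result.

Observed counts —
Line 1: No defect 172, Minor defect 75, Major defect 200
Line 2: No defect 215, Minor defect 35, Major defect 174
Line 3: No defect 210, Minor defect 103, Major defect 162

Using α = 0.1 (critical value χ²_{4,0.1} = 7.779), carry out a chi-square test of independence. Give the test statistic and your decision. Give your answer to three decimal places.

40.030; reject H₀

Row totals: 447, 424, 475. Column totals: 597, 213, 536. Grand total N = 1346.
Expected counts (row total × column total / N):
  Line 1, No defect: 447×597/1346 = 198.2608
  Line 1, Minor defect: 447×213/1346 = 70.7363
  Line 1, Major defect: 447×536/1346 = 178.0030
  Line 2, No defect: 424×597/1346 = 188.0594
  Line 2, Minor defect: 424×213/1346 = 67.0966
  Line 2, Major defect: 424×536/1346 = 168.8440
  Line 3, No defect: 475×597/1346 = 210.6798
  Line 3, Minor defect: 475×213/1346 = 75.1672
  Line 3, Major defect: 475×536/1346 = 189.1530
Contributions (O − E)²/E:
  (172 − 198.2608)²/198.2608 = 3.4784
  (75 − 70.7363)²/70.7363 = 0.2570
  (200 − 178.0030)²/178.0030 = 2.7183
  (215 − 188.0594)²/188.0594 = 3.8594
  (35 − 67.0966)²/67.0966 = 15.3539
  (174 − 168.8440)²/168.8440 = 0.1574
  (210 − 210.6798)²/210.6798 = 0.0022
  (103 − 75.1672)²/75.1672 = 10.3059
  (162 − 189.1530)²/189.1530 = 3.8978
χ² = 3.4784 + 0.2570 + 2.7183 + 3.8594 + 15.3539 + 0.1574 + 0.0022 + 10.3059 + 3.8978 = 40.030
df = (3−1)(3−1) = 4. Since 40.030 > 7.779, reject the null hypothesis of independence at α = 0.1.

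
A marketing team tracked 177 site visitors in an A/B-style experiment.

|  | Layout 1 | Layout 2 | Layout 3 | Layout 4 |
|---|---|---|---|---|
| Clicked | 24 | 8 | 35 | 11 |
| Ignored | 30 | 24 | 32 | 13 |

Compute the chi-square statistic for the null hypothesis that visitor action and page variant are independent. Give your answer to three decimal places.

Row totals: 78, 99. Column totals: 54, 32, 67, 24. Grand total N = 177.
Expected counts (row total × column total / N):
  Clicked, Layout 1: 78×54/177 = 23.7966
  Clicked, Layout 2: 78×32/177 = 14.1017
  Clicked, Layout 3: 78×67/177 = 29.5254
  Clicked, Layout 4: 78×24/177 = 10.5763
  Ignored, Layout 1: 99×54/177 = 30.2034
  Ignored, Layout 2: 99×32/177 = 17.8983
  Ignored, Layout 3: 99×67/177 = 37.4746
  Ignored, Layout 4: 99×24/177 = 13.4237
Contributions (O − E)²/E:
  (24 − 23.7966)²/23.7966 = 0.0017
  (8 − 14.1017)²/14.1017 = 2.6402
  (35 − 29.5254)²/29.5254 = 1.0151
  (11 − 10.5763)²/10.5763 = 0.0170
  (30 − 30.2034)²/30.2034 = 0.0014
  (24 − 17.8983)²/17.8983 = 2.0801
  (32 − 37.4746)²/37.4746 = 0.7998
  (13 − 13.4237)²/13.4237 = 0.0134
χ² = 0.0017 + 2.6402 + 1.0151 + 0.0170 + 0.0014 + 2.0801 + 0.7998 + 0.0134 = 6.569

6.569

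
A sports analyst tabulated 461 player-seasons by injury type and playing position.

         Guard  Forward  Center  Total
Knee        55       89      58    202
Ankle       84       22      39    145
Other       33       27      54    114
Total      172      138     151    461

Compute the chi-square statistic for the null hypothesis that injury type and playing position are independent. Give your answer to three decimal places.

Grand total N = 461.
Expected counts (row total × column total / N):
  Knee, Guard: 202×172/461 = 75.3666
  Knee, Forward: 202×138/461 = 60.4685
  Knee, Center: 202×151/461 = 66.1649
  Ankle, Guard: 145×172/461 = 54.0998
  Ankle, Forward: 145×138/461 = 43.4056
  Ankle, Center: 145×151/461 = 47.4946
  Other, Guard: 114×172/461 = 42.5336
  Other, Forward: 114×138/461 = 34.1258
  Other, Center: 114×151/461 = 37.3406
Contributions (O − E)²/E:
  (55 − 75.3666)²/75.3666 = 5.5037
  (89 − 60.4685)²/60.4685 = 13.4623
  (58 − 66.1649)²/66.1649 = 1.0076
  (84 − 54.0998)²/54.0998 = 16.5254
  (22 − 43.4056)²/43.4056 = 10.5562
  (39 − 47.4946)²/47.4946 = 1.5193
  (33 − 42.5336)²/42.5336 = 2.1369
  (27 − 34.1258)²/34.1258 = 1.4879
  (54 − 37.3406)²/37.3406 = 7.4325
χ² = 5.5037 + 13.4623 + 1.0076 + 16.5254 + 10.5562 + 1.5193 + 2.1369 + 1.4879 + 7.4325 = 59.632

59.632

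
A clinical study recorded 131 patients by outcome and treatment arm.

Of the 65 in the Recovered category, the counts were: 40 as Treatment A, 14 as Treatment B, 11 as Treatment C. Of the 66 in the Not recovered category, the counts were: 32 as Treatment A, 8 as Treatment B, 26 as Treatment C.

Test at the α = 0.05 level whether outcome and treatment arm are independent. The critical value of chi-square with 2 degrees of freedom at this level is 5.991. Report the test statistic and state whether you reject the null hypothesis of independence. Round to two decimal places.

8.60; reject H₀

Row totals: 65, 66. Column totals: 72, 22, 37. Grand total N = 131.
Expected counts (row total × column total / N):
  Recovered, Treatment A: 65×72/131 = 35.7252
  Recovered, Treatment B: 65×22/131 = 10.9160
  Recovered, Treatment C: 65×37/131 = 18.3588
  Not recovered, Treatment A: 66×72/131 = 36.2748
  Not recovered, Treatment B: 66×22/131 = 11.0840
  Not recovered, Treatment C: 66×37/131 = 18.6412
Contributions (O − E)²/E:
  (40 − 35.7252)²/35.7252 = 0.5115
  (14 − 10.9160)²/10.9160 = 0.8713
  (11 − 18.3588)²/18.3588 = 2.9496
  (32 − 36.2748)²/36.2748 = 0.5038
  (8 − 11.0840)²/11.0840 = 0.8581
  (26 − 18.6412)²/18.6412 = 2.9050
χ² = 0.5115 + 0.8713 + 2.9496 + 0.5038 + 0.8581 + 2.9050 = 8.60
df = (2−1)(3−1) = 2. Since 8.60 > 5.991, reject the null hypothesis of independence at α = 0.05.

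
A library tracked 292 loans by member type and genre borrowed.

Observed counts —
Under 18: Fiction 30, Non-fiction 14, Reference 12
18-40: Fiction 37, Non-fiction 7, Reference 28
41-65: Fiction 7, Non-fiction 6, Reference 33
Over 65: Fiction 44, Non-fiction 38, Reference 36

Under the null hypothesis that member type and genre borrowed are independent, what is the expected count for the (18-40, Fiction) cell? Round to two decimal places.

Row total (18-40) = 72; column total (Fiction) = 118; grand total N = 292.
Expected count = (row total × column total) / N = 72 × 118 / 292 = 29.10.

29.10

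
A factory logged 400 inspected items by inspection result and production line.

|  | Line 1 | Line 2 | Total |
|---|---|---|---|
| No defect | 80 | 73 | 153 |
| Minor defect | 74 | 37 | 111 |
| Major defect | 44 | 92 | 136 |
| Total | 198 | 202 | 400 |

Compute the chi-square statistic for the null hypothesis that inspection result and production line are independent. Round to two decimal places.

Grand total N = 400.
Expected counts (row total × column total / N):
  No defect, Line 1: 153×198/400 = 75.735
  No defect, Line 2: 153×202/400 = 77.265
  Minor defect, Line 1: 111×198/400 = 54.945
  Minor defect, Line 2: 111×202/400 = 56.055
  Major defect, Line 1: 136×198/400 = 67.320
  Major defect, Line 2: 136×202/400 = 68.680
Contributions (O − E)²/E:
  (80 − 75.735)²/75.735 = 0.2402
  (73 − 77.265)²/77.265 = 0.2354
  (74 − 54.945)²/54.945 = 6.6083
  (37 − 56.055)²/56.055 = 6.4774
  (44 − 67.320)²/67.320 = 8.0782
  (92 − 68.680)²/68.680 = 7.9182
χ² = 0.2402 + 0.2354 + 6.6083 + 6.4774 + 8.0782 + 7.9182 = 29.56

29.56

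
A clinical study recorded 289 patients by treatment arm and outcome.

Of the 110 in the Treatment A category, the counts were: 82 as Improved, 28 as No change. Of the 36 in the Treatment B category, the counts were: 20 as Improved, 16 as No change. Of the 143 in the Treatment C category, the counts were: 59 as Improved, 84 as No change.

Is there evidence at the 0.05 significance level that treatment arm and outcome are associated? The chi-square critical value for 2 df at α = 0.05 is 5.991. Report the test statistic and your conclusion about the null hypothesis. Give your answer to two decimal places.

Row totals: 110, 36, 143. Column totals: 161, 128. Grand total N = 289.
Expected counts (row total × column total / N):
  Treatment A, Improved: 110×161/289 = 61.280
  Treatment A, No change: 110×128/289 = 48.720
  Treatment B, Improved: 36×161/289 = 20.055
  Treatment B, No change: 36×128/289 = 15.945
  Treatment C, Improved: 143×161/289 = 79.664
  Treatment C, No change: 143×128/289 = 63.336
Contributions (O − E)²/E:
  (82 − 61.280)²/61.280 = 7.0058
  (28 − 48.720)²/48.720 = 8.8120
  (20 − 20.055)²/20.055 = 0.0002
  (16 − 15.945)²/15.945 = 0.0002
  (59 − 79.664)²/79.664 = 5.3600
  (84 − 63.336)²/63.336 = 6.7418
χ² = 7.0058 + 8.8120 + 0.0002 + 0.0002 + 5.3600 + 6.7418 = 27.92
df = (3−1)(2−1) = 2. Since 27.92 > 5.991, reject the null hypothesis of independence at α = 0.05.

27.92; reject H₀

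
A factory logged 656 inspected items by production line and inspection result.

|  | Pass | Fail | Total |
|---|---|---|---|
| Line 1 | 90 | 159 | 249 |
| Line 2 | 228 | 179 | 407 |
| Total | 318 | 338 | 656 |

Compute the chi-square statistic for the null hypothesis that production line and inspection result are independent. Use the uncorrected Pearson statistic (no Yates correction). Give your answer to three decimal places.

24.433

Grand total N = 656.
Expected counts (row total × column total / N):
  Line 1, Pass: 249×318/656 = 120.7043
  Line 1, Fail: 249×338/656 = 128.2957
  Line 2, Pass: 407×318/656 = 197.2957
  Line 2, Fail: 407×338/656 = 209.7043
Contributions (O − E)²/E:
  (90 − 120.7043)²/120.7043 = 7.8104
  (159 − 128.2957)²/128.2957 = 7.3483
  (228 − 197.2957)²/197.2957 = 4.7784
  (179 − 209.7043)²/209.7043 = 4.4956
χ² = 7.8104 + 7.3483 + 4.7784 + 4.4956 = 24.433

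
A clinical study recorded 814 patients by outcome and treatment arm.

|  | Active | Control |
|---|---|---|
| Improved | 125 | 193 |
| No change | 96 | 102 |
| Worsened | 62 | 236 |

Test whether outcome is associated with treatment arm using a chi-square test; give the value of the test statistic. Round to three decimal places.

44.933

Row totals: 318, 198, 298. Column totals: 283, 531. Grand total N = 814.
Expected counts (row total × column total / N):
  Improved, Active: 318×283/814 = 110.5577
  Improved, Control: 318×531/814 = 207.4423
  No change, Active: 198×283/814 = 68.8378
  No change, Control: 198×531/814 = 129.1622
  Worsened, Active: 298×283/814 = 103.6044
  Worsened, Control: 298×531/814 = 194.3956
Contributions (O − E)²/E:
  (125 − 110.5577)²/110.5577 = 1.8866
  (193 − 207.4423)²/207.4423 = 1.0055
  (96 − 68.8378)²/68.8378 = 10.7177
  (102 − 129.1622)²/129.1622 = 5.7121
  (62 − 103.6044)²/103.6044 = 16.7071
  (236 − 194.3956)²/194.3956 = 8.9041
χ² = 1.8866 + 1.0055 + 10.7177 + 5.7121 + 16.7071 + 8.9041 = 44.933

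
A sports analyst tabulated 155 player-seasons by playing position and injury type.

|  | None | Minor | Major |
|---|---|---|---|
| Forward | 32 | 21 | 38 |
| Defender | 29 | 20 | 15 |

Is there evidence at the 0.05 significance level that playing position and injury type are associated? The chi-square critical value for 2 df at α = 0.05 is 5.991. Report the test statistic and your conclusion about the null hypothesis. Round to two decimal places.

Row totals: 91, 64. Column totals: 61, 41, 53. Grand total N = 155.
Expected counts (row total × column total / N):
  Forward, None: 91×61/155 = 35.813
  Forward, Minor: 91×41/155 = 24.071
  Forward, Major: 91×53/155 = 31.116
  Defender, None: 64×61/155 = 25.187
  Defender, Minor: 64×41/155 = 16.929
  Defender, Major: 64×53/155 = 21.884
Contributions (O − E)²/E:
  (32 − 35.813)²/35.813 = 0.4060
  (21 − 24.071)²/24.071 = 0.3918
  (38 − 31.116)²/31.116 = 1.5230
  (29 − 25.187)²/25.187 = 0.5772
  (20 − 16.929)²/16.929 = 0.5571
  (15 − 21.884)²/21.884 = 2.1655
χ² = 0.4060 + 0.3918 + 1.5230 + 0.5772 + 0.5571 + 2.1655 = 5.62
df = (2−1)(3−1) = 2. Since 5.62 < 5.991, fail to reject the null hypothesis of independence at α = 0.05.

5.62; fail to reject H₀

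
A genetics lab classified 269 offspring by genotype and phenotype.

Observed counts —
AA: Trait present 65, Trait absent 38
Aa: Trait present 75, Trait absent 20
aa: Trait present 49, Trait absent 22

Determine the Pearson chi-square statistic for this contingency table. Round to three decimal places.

Row totals: 103, 95, 71. Column totals: 189, 80. Grand total N = 269.
Expected counts (row total × column total / N):
  AA, Trait present: 103×189/269 = 72.3680
  AA, Trait absent: 103×80/269 = 30.6320
  Aa, Trait present: 95×189/269 = 66.7472
  Aa, Trait absent: 95×80/269 = 28.2528
  aa, Trait present: 71×189/269 = 49.8848
  aa, Trait absent: 71×80/269 = 21.1152
Contributions (O − E)²/E:
  (65 − 72.3680)²/72.3680 = 0.7502
  (38 − 30.6320)²/30.6320 = 1.7722
  (75 − 66.7472)²/66.7472 = 1.0204
  (20 − 28.2528)²/28.2528 = 2.4107
  (49 − 49.8848)²/49.8848 = 0.0157
  (22 − 21.1152)²/21.1152 = 0.0371
χ² = 0.7502 + 1.7722 + 1.0204 + 2.4107 + 0.0157 + 0.0371 = 6.006

6.006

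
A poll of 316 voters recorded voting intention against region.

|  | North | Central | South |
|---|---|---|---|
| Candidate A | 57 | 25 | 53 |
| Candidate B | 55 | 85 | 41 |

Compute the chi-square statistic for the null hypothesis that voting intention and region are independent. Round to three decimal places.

28.196

Row totals: 135, 181. Column totals: 112, 110, 94. Grand total N = 316.
Expected counts (row total × column total / N):
  Candidate A, North: 135×112/316 = 47.8481
  Candidate A, Central: 135×110/316 = 46.9937
  Candidate A, South: 135×94/316 = 40.1582
  Candidate B, North: 181×112/316 = 64.1519
  Candidate B, Central: 181×110/316 = 63.0063
  Candidate B, South: 181×94/316 = 53.8418
Contributions (O − E)²/E:
  (57 − 47.8481)²/47.8481 = 1.7505
  (25 − 46.9937)²/46.9937 = 10.2934
  (53 − 40.1582)²/40.1582 = 4.1066
  (55 − 64.1519)²/64.1519 = 1.3056
  (85 − 63.0063)²/63.0063 = 7.6774
  (41 − 53.8418)²/53.8418 = 3.0629
χ² = 1.7505 + 10.2934 + 4.1066 + 1.3056 + 7.6774 + 3.0629 = 28.196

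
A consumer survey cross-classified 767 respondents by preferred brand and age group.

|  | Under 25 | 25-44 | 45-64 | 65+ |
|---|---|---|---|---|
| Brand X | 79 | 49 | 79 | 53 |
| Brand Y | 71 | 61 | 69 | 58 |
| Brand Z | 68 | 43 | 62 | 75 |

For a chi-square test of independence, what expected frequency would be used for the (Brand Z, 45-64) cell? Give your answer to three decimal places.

67.901

Row total (Brand Z) = 248; column total (45-64) = 210; grand total N = 767.
Expected count = (row total × column total) / N = 248 × 210 / 767 = 67.901.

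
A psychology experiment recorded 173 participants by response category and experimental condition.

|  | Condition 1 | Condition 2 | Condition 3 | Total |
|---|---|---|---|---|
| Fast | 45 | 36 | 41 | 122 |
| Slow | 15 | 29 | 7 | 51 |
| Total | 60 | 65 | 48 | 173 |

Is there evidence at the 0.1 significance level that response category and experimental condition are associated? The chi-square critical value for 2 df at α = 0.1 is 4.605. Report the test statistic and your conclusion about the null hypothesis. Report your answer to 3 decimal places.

Grand total N = 173.
Expected counts (row total × column total / N):
  Fast, Condition 1: 122×60/173 = 42.31214
  Fast, Condition 2: 122×65/173 = 45.83815
  Fast, Condition 3: 122×48/173 = 33.84971
  Slow, Condition 1: 51×60/173 = 17.68786
  Slow, Condition 2: 51×65/173 = 19.16185
  Slow, Condition 3: 51×48/173 = 14.15029
Contributions (O − E)²/E:
  (45 − 42.31214)²/42.31214 = 0.1707
  (36 − 45.83815)²/45.83815 = 2.1115
  (41 − 33.84971)²/33.84971 = 1.5104
  (15 − 17.68786)²/17.68786 = 0.4084
  (29 − 19.16185)²/19.16185 = 5.0511
  (7 − 14.15029)²/14.15029 = 3.6131
χ² = 0.1707 + 2.1115 + 1.5104 + 0.4084 + 5.0511 + 3.6131 = 12.865
df = (2−1)(3−1) = 2. Since 12.865 > 4.605, reject the null hypothesis of independence at α = 0.1.

12.865; reject H₀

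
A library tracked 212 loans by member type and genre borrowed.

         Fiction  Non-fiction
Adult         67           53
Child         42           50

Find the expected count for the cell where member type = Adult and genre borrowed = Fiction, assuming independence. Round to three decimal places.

Row total (Adult) = 120; column total (Fiction) = 109; grand total N = 212.
Expected count = (row total × column total) / N = 120 × 109 / 212 = 61.698.

61.698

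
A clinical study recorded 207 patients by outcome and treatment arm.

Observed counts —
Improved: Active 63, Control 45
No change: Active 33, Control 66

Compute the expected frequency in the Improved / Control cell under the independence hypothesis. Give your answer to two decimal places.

57.91

Row total (Improved) = 108; column total (Control) = 111; grand total N = 207.
Expected count = (row total × column total) / N = 108 × 111 / 207 = 57.91.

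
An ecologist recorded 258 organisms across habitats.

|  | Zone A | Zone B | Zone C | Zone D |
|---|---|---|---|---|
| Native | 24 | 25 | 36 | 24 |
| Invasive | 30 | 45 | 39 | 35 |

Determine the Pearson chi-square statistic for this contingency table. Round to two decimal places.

2.41

Row totals: 109, 149. Column totals: 54, 70, 75, 59. Grand total N = 258.
Expected counts (row total × column total / N):
  Native, Zone A: 109×54/258 = 22.814
  Native, Zone B: 109×70/258 = 29.574
  Native, Zone C: 109×75/258 = 31.686
  Native, Zone D: 109×59/258 = 24.926
  Invasive, Zone A: 149×54/258 = 31.186
  Invasive, Zone B: 149×70/258 = 40.426
  Invasive, Zone C: 149×75/258 = 43.314
  Invasive, Zone D: 149×59/258 = 34.074
Contributions (O − E)²/E:
  (24 − 22.814)²/22.814 = 0.0617
  (25 − 29.574)²/29.574 = 0.7074
  (36 − 31.686)²/31.686 = 0.5873
  (24 − 24.926)²/24.926 = 0.0344
  (30 − 31.186)²/31.186 = 0.0451
  (45 − 40.426)²/40.426 = 0.5175
  (39 − 43.314)²/43.314 = 0.4297
  (35 − 34.074)²/34.074 = 0.0252
χ² = 0.0617 + 0.7074 + 0.5873 + 0.0344 + 0.0451 + 0.5175 + 0.4297 + 0.0252 = 2.41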